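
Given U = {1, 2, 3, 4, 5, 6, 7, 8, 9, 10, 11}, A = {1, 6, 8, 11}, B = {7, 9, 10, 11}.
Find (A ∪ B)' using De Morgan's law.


U = {1, 2, 3, 4, 5, 6, 7, 8, 9, 10, 11}
A = {1, 6, 8, 11}, B = {7, 9, 10, 11}
A ∪ B = {1, 6, 7, 8, 9, 10, 11}
(A ∪ B)' = U \ (A ∪ B) = {2, 3, 4, 5}
Verification via A' ∩ B': A' = {2, 3, 4, 5, 7, 9, 10}, B' = {1, 2, 3, 4, 5, 6, 8}
A' ∩ B' = {2, 3, 4, 5} ✓

{2, 3, 4, 5}


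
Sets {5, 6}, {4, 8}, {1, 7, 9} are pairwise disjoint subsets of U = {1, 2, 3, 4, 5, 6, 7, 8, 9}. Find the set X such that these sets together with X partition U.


U = {1, 2, 3, 4, 5, 6, 7, 8, 9}
Shown blocks: {5, 6}, {4, 8}, {1, 7, 9}
A partition's blocks are pairwise disjoint and cover U, so the missing block = U \ (union of shown blocks).
Union of shown blocks: {1, 4, 5, 6, 7, 8, 9}
Missing block = U \ (union) = {2, 3}

{2, 3}


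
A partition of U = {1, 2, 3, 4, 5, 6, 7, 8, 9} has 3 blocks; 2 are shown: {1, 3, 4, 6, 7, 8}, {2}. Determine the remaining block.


U = {1, 2, 3, 4, 5, 6, 7, 8, 9}
Shown blocks: {1, 3, 4, 6, 7, 8}, {2}
A partition's blocks are pairwise disjoint and cover U, so the missing block = U \ (union of shown blocks).
Union of shown blocks: {1, 2, 3, 4, 6, 7, 8}
Missing block = U \ (union) = {5, 9}

{5, 9}


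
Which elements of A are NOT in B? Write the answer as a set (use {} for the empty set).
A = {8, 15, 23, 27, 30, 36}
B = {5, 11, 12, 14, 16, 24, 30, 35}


Set A = {8, 15, 23, 27, 30, 36}
Set B = {5, 11, 12, 14, 16, 24, 30, 35}
Check each element of A against B:
8 ∉ B (include), 15 ∉ B (include), 23 ∉ B (include), 27 ∉ B (include), 30 ∈ B, 36 ∉ B (include)
Elements of A not in B: {8, 15, 23, 27, 36}

{8, 15, 23, 27, 36}


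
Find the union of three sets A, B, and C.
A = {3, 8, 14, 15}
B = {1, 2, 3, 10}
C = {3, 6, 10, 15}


Set A = {3, 8, 14, 15}
Set B = {1, 2, 3, 10}
Set C = {3, 6, 10, 15}
First, A ∪ B = {1, 2, 3, 8, 10, 14, 15}
Then, (A ∪ B) ∪ C = {1, 2, 3, 6, 8, 10, 14, 15}

{1, 2, 3, 6, 8, 10, 14, 15}


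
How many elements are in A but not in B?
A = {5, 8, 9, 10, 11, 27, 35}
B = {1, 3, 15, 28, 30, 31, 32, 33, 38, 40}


Set A = {5, 8, 9, 10, 11, 27, 35}
Set B = {1, 3, 15, 28, 30, 31, 32, 33, 38, 40}
A \ B = {5, 8, 9, 10, 11, 27, 35}
|A \ B| = 7

7


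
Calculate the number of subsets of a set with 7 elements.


The set has 7 elements.
The power set contains all possible subsets.
|P(A)| = 2^|A| = 2^7 = 128

128


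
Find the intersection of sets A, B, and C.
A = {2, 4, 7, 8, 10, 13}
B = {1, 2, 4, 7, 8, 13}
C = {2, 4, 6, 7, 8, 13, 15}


Set A = {2, 4, 7, 8, 10, 13}
Set B = {1, 2, 4, 7, 8, 13}
Set C = {2, 4, 6, 7, 8, 13, 15}
First, A ∩ B = {2, 4, 7, 8, 13}
Then, (A ∩ B) ∩ C = {2, 4, 7, 8, 13}

{2, 4, 7, 8, 13}


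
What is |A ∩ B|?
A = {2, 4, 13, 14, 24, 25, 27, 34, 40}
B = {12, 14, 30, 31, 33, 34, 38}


Set A = {2, 4, 13, 14, 24, 25, 27, 34, 40}
Set B = {12, 14, 30, 31, 33, 34, 38}
A ∩ B = {14, 34}
|A ∩ B| = 2

2


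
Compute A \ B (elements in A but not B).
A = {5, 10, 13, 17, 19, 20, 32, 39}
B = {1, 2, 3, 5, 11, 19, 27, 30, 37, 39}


Set A = {5, 10, 13, 17, 19, 20, 32, 39}
Set B = {1, 2, 3, 5, 11, 19, 27, 30, 37, 39}
A \ B includes elements in A that are not in B.
Check each element of A:
5 (in B, remove), 10 (not in B, keep), 13 (not in B, keep), 17 (not in B, keep), 19 (in B, remove), 20 (not in B, keep), 32 (not in B, keep), 39 (in B, remove)
A \ B = {10, 13, 17, 20, 32}

{10, 13, 17, 20, 32}


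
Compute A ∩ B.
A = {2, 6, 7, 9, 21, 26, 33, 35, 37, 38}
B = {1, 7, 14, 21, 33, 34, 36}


Set A = {2, 6, 7, 9, 21, 26, 33, 35, 37, 38}
Set B = {1, 7, 14, 21, 33, 34, 36}
A ∩ B includes only elements in both sets.
Check each element of A against B:
2 ✗, 6 ✗, 7 ✓, 9 ✗, 21 ✓, 26 ✗, 33 ✓, 35 ✗, 37 ✗, 38 ✗
A ∩ B = {7, 21, 33}

{7, 21, 33}


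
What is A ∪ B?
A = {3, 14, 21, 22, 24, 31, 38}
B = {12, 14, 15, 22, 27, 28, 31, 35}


Set A = {3, 14, 21, 22, 24, 31, 38}
Set B = {12, 14, 15, 22, 27, 28, 31, 35}
A ∪ B includes all elements in either set.
Elements from A: {3, 14, 21, 22, 24, 31, 38}
Elements from B not already included: {12, 15, 27, 28, 35}
A ∪ B = {3, 12, 14, 15, 21, 22, 24, 27, 28, 31, 35, 38}

{3, 12, 14, 15, 21, 22, 24, 27, 28, 31, 35, 38}


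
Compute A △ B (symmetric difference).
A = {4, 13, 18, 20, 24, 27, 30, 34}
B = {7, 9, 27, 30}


Set A = {4, 13, 18, 20, 24, 27, 30, 34}
Set B = {7, 9, 27, 30}
A △ B = (A \ B) ∪ (B \ A)
Elements in A but not B: {4, 13, 18, 20, 24, 34}
Elements in B but not A: {7, 9}
A △ B = {4, 7, 9, 13, 18, 20, 24, 34}

{4, 7, 9, 13, 18, 20, 24, 34}


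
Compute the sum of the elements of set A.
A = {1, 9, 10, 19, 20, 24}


Set A = {1, 9, 10, 19, 20, 24}
Sum = 1 + 9 + 10 + 19 + 20 + 24 = 83

83


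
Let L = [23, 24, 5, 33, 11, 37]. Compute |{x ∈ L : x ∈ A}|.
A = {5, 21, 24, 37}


Set A = {5, 21, 24, 37}
Candidates: [23, 24, 5, 33, 11, 37]
Check each candidate:
23 ∉ A, 24 ∈ A, 5 ∈ A, 33 ∉ A, 11 ∉ A, 37 ∈ A
Count of candidates in A: 3

3


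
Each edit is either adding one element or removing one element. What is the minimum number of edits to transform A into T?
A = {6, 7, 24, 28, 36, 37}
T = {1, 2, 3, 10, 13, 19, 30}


Set A = {6, 7, 24, 28, 36, 37}
Set T = {1, 2, 3, 10, 13, 19, 30}
Elements to remove from A (in A, not in T): {6, 7, 24, 28, 36, 37} → 6 removals
Elements to add to A (in T, not in A): {1, 2, 3, 10, 13, 19, 30} → 7 additions
Total edits = 6 + 7 = 13

13


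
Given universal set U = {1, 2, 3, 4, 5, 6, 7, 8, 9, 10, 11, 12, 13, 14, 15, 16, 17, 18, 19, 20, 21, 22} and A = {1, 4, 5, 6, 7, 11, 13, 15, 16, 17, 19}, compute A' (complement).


Universal set U = {1, 2, 3, 4, 5, 6, 7, 8, 9, 10, 11, 12, 13, 14, 15, 16, 17, 18, 19, 20, 21, 22}
Set A = {1, 4, 5, 6, 7, 11, 13, 15, 16, 17, 19}
A' = U \ A = elements in U but not in A
Checking each element of U:
1 (in A, exclude), 2 (not in A, include), 3 (not in A, include), 4 (in A, exclude), 5 (in A, exclude), 6 (in A, exclude), 7 (in A, exclude), 8 (not in A, include), 9 (not in A, include), 10 (not in A, include), 11 (in A, exclude), 12 (not in A, include), 13 (in A, exclude), 14 (not in A, include), 15 (in A, exclude), 16 (in A, exclude), 17 (in A, exclude), 18 (not in A, include), 19 (in A, exclude), 20 (not in A, include), 21 (not in A, include), 22 (not in A, include)
A' = {2, 3, 8, 9, 10, 12, 14, 18, 20, 21, 22}

{2, 3, 8, 9, 10, 12, 14, 18, 20, 21, 22}


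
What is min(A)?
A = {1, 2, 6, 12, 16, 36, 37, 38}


Set A = {1, 2, 6, 12, 16, 36, 37, 38}
Elements in ascending order: 1, 2, 6, 12, 16, 36, 37, 38
The smallest element is 1.

1


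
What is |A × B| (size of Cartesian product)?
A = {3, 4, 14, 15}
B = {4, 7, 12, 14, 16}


Set A = {3, 4, 14, 15} has 4 elements.
Set B = {4, 7, 12, 14, 16} has 5 elements.
|A × B| = |A| × |B| = 4 × 5 = 20

20


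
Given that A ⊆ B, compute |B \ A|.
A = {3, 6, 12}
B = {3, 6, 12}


Set A = {3, 6, 12}, |A| = 3
Set B = {3, 6, 12}, |B| = 3
Since A ⊆ B: B \ A = {}
|B| - |A| = 3 - 3 = 0

0


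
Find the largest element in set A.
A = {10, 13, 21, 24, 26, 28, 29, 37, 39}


Set A = {10, 13, 21, 24, 26, 28, 29, 37, 39}
Elements in ascending order: 10, 13, 21, 24, 26, 28, 29, 37, 39
The largest element is 39.

39


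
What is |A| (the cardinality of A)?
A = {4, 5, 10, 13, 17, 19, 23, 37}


Set A = {4, 5, 10, 13, 17, 19, 23, 37}
Listing elements: 4, 5, 10, 13, 17, 19, 23, 37
Counting: 8 elements
|A| = 8

8


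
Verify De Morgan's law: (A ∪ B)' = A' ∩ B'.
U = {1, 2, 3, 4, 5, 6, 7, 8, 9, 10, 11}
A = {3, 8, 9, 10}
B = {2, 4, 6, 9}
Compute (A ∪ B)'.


U = {1, 2, 3, 4, 5, 6, 7, 8, 9, 10, 11}
A = {3, 8, 9, 10}, B = {2, 4, 6, 9}
A ∪ B = {2, 3, 4, 6, 8, 9, 10}
(A ∪ B)' = U \ (A ∪ B) = {1, 5, 7, 11}
Verification via A' ∩ B': A' = {1, 2, 4, 5, 6, 7, 11}, B' = {1, 3, 5, 7, 8, 10, 11}
A' ∩ B' = {1, 5, 7, 11} ✓

{1, 5, 7, 11}


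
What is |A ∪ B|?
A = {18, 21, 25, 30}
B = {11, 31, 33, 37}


Set A = {18, 21, 25, 30}, |A| = 4
Set B = {11, 31, 33, 37}, |B| = 4
A ∩ B = {}, |A ∩ B| = 0
|A ∪ B| = |A| + |B| - |A ∩ B| = 4 + 4 - 0 = 8

8


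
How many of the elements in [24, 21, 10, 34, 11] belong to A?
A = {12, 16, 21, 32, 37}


Set A = {12, 16, 21, 32, 37}
Candidates: [24, 21, 10, 34, 11]
Check each candidate:
24 ∉ A, 21 ∈ A, 10 ∉ A, 34 ∉ A, 11 ∉ A
Count of candidates in A: 1

1


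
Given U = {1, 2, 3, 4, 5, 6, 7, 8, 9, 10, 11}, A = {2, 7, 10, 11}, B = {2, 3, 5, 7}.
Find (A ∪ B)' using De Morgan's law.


U = {1, 2, 3, 4, 5, 6, 7, 8, 9, 10, 11}
A = {2, 7, 10, 11}, B = {2, 3, 5, 7}
A ∪ B = {2, 3, 5, 7, 10, 11}
(A ∪ B)' = U \ (A ∪ B) = {1, 4, 6, 8, 9}
Verification via A' ∩ B': A' = {1, 3, 4, 5, 6, 8, 9}, B' = {1, 4, 6, 8, 9, 10, 11}
A' ∩ B' = {1, 4, 6, 8, 9} ✓

{1, 4, 6, 8, 9}


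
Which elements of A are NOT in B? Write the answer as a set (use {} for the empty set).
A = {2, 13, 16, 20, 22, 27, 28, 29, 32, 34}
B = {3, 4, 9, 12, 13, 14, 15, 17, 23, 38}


Set A = {2, 13, 16, 20, 22, 27, 28, 29, 32, 34}
Set B = {3, 4, 9, 12, 13, 14, 15, 17, 23, 38}
Check each element of A against B:
2 ∉ B (include), 13 ∈ B, 16 ∉ B (include), 20 ∉ B (include), 22 ∉ B (include), 27 ∉ B (include), 28 ∉ B (include), 29 ∉ B (include), 32 ∉ B (include), 34 ∉ B (include)
Elements of A not in B: {2, 16, 20, 22, 27, 28, 29, 32, 34}

{2, 16, 20, 22, 27, 28, 29, 32, 34}


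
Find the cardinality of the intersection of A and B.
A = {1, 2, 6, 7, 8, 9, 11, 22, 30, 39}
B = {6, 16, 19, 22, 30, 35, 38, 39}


Set A = {1, 2, 6, 7, 8, 9, 11, 22, 30, 39}
Set B = {6, 16, 19, 22, 30, 35, 38, 39}
A ∩ B = {6, 22, 30, 39}
|A ∩ B| = 4

4


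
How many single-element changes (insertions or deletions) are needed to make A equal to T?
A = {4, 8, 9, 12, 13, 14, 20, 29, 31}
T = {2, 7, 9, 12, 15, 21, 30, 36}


Set A = {4, 8, 9, 12, 13, 14, 20, 29, 31}
Set T = {2, 7, 9, 12, 15, 21, 30, 36}
Elements to remove from A (in A, not in T): {4, 8, 13, 14, 20, 29, 31} → 7 removals
Elements to add to A (in T, not in A): {2, 7, 15, 21, 30, 36} → 6 additions
Total edits = 7 + 6 = 13

13


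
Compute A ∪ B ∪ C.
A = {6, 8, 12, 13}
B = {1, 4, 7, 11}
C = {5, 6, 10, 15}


Set A = {6, 8, 12, 13}
Set B = {1, 4, 7, 11}
Set C = {5, 6, 10, 15}
First, A ∪ B = {1, 4, 6, 7, 8, 11, 12, 13}
Then, (A ∪ B) ∪ C = {1, 4, 5, 6, 7, 8, 10, 11, 12, 13, 15}

{1, 4, 5, 6, 7, 8, 10, 11, 12, 13, 15}


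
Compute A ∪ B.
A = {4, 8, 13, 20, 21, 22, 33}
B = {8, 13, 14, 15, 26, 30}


Set A = {4, 8, 13, 20, 21, 22, 33}
Set B = {8, 13, 14, 15, 26, 30}
A ∪ B includes all elements in either set.
Elements from A: {4, 8, 13, 20, 21, 22, 33}
Elements from B not already included: {14, 15, 26, 30}
A ∪ B = {4, 8, 13, 14, 15, 20, 21, 22, 26, 30, 33}

{4, 8, 13, 14, 15, 20, 21, 22, 26, 30, 33}


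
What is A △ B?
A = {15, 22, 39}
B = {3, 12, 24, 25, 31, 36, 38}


Set A = {15, 22, 39}
Set B = {3, 12, 24, 25, 31, 36, 38}
A △ B = (A \ B) ∪ (B \ A)
Elements in A but not B: {15, 22, 39}
Elements in B but not A: {3, 12, 24, 25, 31, 36, 38}
A △ B = {3, 12, 15, 22, 24, 25, 31, 36, 38, 39}

{3, 12, 15, 22, 24, 25, 31, 36, 38, 39}


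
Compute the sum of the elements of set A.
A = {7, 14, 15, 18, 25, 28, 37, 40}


Set A = {7, 14, 15, 18, 25, 28, 37, 40}
Sum = 7 + 14 + 15 + 18 + 25 + 28 + 37 + 40 = 184

184


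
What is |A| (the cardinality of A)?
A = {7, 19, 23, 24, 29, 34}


Set A = {7, 19, 23, 24, 29, 34}
Listing elements: 7, 19, 23, 24, 29, 34
Counting: 6 elements
|A| = 6

6


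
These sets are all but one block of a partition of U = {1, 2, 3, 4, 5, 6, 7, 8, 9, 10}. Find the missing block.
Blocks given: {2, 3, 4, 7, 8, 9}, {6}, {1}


U = {1, 2, 3, 4, 5, 6, 7, 8, 9, 10}
Shown blocks: {2, 3, 4, 7, 8, 9}, {6}, {1}
A partition's blocks are pairwise disjoint and cover U, so the missing block = U \ (union of shown blocks).
Union of shown blocks: {1, 2, 3, 4, 6, 7, 8, 9}
Missing block = U \ (union) = {5, 10}

{5, 10}


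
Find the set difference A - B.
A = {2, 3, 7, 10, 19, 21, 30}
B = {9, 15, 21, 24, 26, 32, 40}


Set A = {2, 3, 7, 10, 19, 21, 30}
Set B = {9, 15, 21, 24, 26, 32, 40}
A \ B includes elements in A that are not in B.
Check each element of A:
2 (not in B, keep), 3 (not in B, keep), 7 (not in B, keep), 10 (not in B, keep), 19 (not in B, keep), 21 (in B, remove), 30 (not in B, keep)
A \ B = {2, 3, 7, 10, 19, 30}

{2, 3, 7, 10, 19, 30}


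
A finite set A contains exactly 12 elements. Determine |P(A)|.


The set has 12 elements.
The power set contains all possible subsets.
|P(A)| = 2^|A| = 2^12 = 4096

4096


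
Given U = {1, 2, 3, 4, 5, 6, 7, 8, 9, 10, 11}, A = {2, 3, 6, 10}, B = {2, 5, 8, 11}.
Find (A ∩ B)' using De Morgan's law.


U = {1, 2, 3, 4, 5, 6, 7, 8, 9, 10, 11}
A = {2, 3, 6, 10}, B = {2, 5, 8, 11}
A ∩ B = {2}
(A ∩ B)' = U \ (A ∩ B) = {1, 3, 4, 5, 6, 7, 8, 9, 10, 11}
Verification via A' ∪ B': A' = {1, 4, 5, 7, 8, 9, 11}, B' = {1, 3, 4, 6, 7, 9, 10}
A' ∪ B' = {1, 3, 4, 5, 6, 7, 8, 9, 10, 11} ✓

{1, 3, 4, 5, 6, 7, 8, 9, 10, 11}


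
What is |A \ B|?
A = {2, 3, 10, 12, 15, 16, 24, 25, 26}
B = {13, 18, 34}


Set A = {2, 3, 10, 12, 15, 16, 24, 25, 26}
Set B = {13, 18, 34}
A \ B = {2, 3, 10, 12, 15, 16, 24, 25, 26}
|A \ B| = 9

9


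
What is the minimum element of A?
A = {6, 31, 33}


Set A = {6, 31, 33}
Elements in ascending order: 6, 31, 33
The smallest element is 6.

6


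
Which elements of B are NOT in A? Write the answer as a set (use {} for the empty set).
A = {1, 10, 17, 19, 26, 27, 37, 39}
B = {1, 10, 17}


Set A = {1, 10, 17, 19, 26, 27, 37, 39}
Set B = {1, 10, 17}
Check each element of B against A:
1 ∈ A, 10 ∈ A, 17 ∈ A
Elements of B not in A: {}

{}


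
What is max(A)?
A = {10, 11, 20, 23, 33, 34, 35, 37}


Set A = {10, 11, 20, 23, 33, 34, 35, 37}
Elements in ascending order: 10, 11, 20, 23, 33, 34, 35, 37
The largest element is 37.

37


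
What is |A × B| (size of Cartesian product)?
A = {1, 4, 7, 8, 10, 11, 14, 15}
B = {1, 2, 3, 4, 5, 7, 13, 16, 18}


Set A = {1, 4, 7, 8, 10, 11, 14, 15} has 8 elements.
Set B = {1, 2, 3, 4, 5, 7, 13, 16, 18} has 9 elements.
|A × B| = |A| × |B| = 8 × 9 = 72

72


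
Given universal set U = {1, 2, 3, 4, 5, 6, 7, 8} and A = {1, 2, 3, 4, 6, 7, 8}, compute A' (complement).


Universal set U = {1, 2, 3, 4, 5, 6, 7, 8}
Set A = {1, 2, 3, 4, 6, 7, 8}
A' = U \ A = elements in U but not in A
Checking each element of U:
1 (in A, exclude), 2 (in A, exclude), 3 (in A, exclude), 4 (in A, exclude), 5 (not in A, include), 6 (in A, exclude), 7 (in A, exclude), 8 (in A, exclude)
A' = {5}

{5}


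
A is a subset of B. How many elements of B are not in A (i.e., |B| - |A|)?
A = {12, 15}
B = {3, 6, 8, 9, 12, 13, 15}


Set A = {12, 15}, |A| = 2
Set B = {3, 6, 8, 9, 12, 13, 15}, |B| = 7
Since A ⊆ B: B \ A = {3, 6, 8, 9, 13}
|B| - |A| = 7 - 2 = 5

5


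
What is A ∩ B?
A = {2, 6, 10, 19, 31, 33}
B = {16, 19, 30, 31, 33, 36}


Set A = {2, 6, 10, 19, 31, 33}
Set B = {16, 19, 30, 31, 33, 36}
A ∩ B includes only elements in both sets.
Check each element of A against B:
2 ✗, 6 ✗, 10 ✗, 19 ✓, 31 ✓, 33 ✓
A ∩ B = {19, 31, 33}

{19, 31, 33}


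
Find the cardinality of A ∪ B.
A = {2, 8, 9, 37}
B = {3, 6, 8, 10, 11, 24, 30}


Set A = {2, 8, 9, 37}, |A| = 4
Set B = {3, 6, 8, 10, 11, 24, 30}, |B| = 7
A ∩ B = {8}, |A ∩ B| = 1
|A ∪ B| = |A| + |B| - |A ∩ B| = 4 + 7 - 1 = 10

10


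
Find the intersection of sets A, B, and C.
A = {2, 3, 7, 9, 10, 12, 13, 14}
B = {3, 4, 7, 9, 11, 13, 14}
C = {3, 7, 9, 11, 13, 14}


Set A = {2, 3, 7, 9, 10, 12, 13, 14}
Set B = {3, 4, 7, 9, 11, 13, 14}
Set C = {3, 7, 9, 11, 13, 14}
First, A ∩ B = {3, 7, 9, 13, 14}
Then, (A ∩ B) ∩ C = {3, 7, 9, 13, 14}

{3, 7, 9, 13, 14}


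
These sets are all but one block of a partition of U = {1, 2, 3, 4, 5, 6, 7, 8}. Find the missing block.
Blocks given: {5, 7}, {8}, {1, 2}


U = {1, 2, 3, 4, 5, 6, 7, 8}
Shown blocks: {5, 7}, {8}, {1, 2}
A partition's blocks are pairwise disjoint and cover U, so the missing block = U \ (union of shown blocks).
Union of shown blocks: {1, 2, 5, 7, 8}
Missing block = U \ (union) = {3, 4, 6}

{3, 4, 6}


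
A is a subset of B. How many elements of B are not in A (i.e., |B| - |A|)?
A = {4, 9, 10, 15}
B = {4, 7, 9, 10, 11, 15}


Set A = {4, 9, 10, 15}, |A| = 4
Set B = {4, 7, 9, 10, 11, 15}, |B| = 6
Since A ⊆ B: B \ A = {7, 11}
|B| - |A| = 6 - 4 = 2

2


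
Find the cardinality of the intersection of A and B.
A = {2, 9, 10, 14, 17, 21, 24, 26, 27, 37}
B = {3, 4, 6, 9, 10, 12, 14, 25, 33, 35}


Set A = {2, 9, 10, 14, 17, 21, 24, 26, 27, 37}
Set B = {3, 4, 6, 9, 10, 12, 14, 25, 33, 35}
A ∩ B = {9, 10, 14}
|A ∩ B| = 3

3


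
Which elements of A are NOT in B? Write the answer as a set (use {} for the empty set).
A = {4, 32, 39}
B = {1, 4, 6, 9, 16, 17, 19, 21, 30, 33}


Set A = {4, 32, 39}
Set B = {1, 4, 6, 9, 16, 17, 19, 21, 30, 33}
Check each element of A against B:
4 ∈ B, 32 ∉ B (include), 39 ∉ B (include)
Elements of A not in B: {32, 39}

{32, 39}


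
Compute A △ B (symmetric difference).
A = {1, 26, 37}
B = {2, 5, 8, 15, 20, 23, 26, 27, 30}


Set A = {1, 26, 37}
Set B = {2, 5, 8, 15, 20, 23, 26, 27, 30}
A △ B = (A \ B) ∪ (B \ A)
Elements in A but not B: {1, 37}
Elements in B but not A: {2, 5, 8, 15, 20, 23, 27, 30}
A △ B = {1, 2, 5, 8, 15, 20, 23, 27, 30, 37}

{1, 2, 5, 8, 15, 20, 23, 27, 30, 37}


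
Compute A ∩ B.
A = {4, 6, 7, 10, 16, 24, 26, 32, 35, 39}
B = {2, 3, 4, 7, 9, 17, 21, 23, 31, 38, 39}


Set A = {4, 6, 7, 10, 16, 24, 26, 32, 35, 39}
Set B = {2, 3, 4, 7, 9, 17, 21, 23, 31, 38, 39}
A ∩ B includes only elements in both sets.
Check each element of A against B:
4 ✓, 6 ✗, 7 ✓, 10 ✗, 16 ✗, 24 ✗, 26 ✗, 32 ✗, 35 ✗, 39 ✓
A ∩ B = {4, 7, 39}

{4, 7, 39}


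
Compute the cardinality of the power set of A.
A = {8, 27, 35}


Set A = {8, 27, 35}
|A| = 3
The power set P(A) contains all subsets of A.
|P(A)| = 2^|A| = 2^3 = 8

8


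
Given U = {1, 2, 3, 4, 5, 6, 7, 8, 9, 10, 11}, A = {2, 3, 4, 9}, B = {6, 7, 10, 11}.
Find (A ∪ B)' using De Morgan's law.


U = {1, 2, 3, 4, 5, 6, 7, 8, 9, 10, 11}
A = {2, 3, 4, 9}, B = {6, 7, 10, 11}
A ∪ B = {2, 3, 4, 6, 7, 9, 10, 11}
(A ∪ B)' = U \ (A ∪ B) = {1, 5, 8}
Verification via A' ∩ B': A' = {1, 5, 6, 7, 8, 10, 11}, B' = {1, 2, 3, 4, 5, 8, 9}
A' ∩ B' = {1, 5, 8} ✓

{1, 5, 8}


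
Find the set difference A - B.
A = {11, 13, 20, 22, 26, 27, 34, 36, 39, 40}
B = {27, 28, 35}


Set A = {11, 13, 20, 22, 26, 27, 34, 36, 39, 40}
Set B = {27, 28, 35}
A \ B includes elements in A that are not in B.
Check each element of A:
11 (not in B, keep), 13 (not in B, keep), 20 (not in B, keep), 22 (not in B, keep), 26 (not in B, keep), 27 (in B, remove), 34 (not in B, keep), 36 (not in B, keep), 39 (not in B, keep), 40 (not in B, keep)
A \ B = {11, 13, 20, 22, 26, 34, 36, 39, 40}

{11, 13, 20, 22, 26, 34, 36, 39, 40}


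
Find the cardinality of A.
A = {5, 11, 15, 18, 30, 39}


Set A = {5, 11, 15, 18, 30, 39}
Listing elements: 5, 11, 15, 18, 30, 39
Counting: 6 elements
|A| = 6

6


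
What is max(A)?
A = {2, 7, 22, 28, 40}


Set A = {2, 7, 22, 28, 40}
Elements in ascending order: 2, 7, 22, 28, 40
The largest element is 40.

40


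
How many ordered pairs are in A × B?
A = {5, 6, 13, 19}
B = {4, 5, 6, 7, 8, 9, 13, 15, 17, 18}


Set A = {5, 6, 13, 19} has 4 elements.
Set B = {4, 5, 6, 7, 8, 9, 13, 15, 17, 18} has 10 elements.
|A × B| = |A| × |B| = 4 × 10 = 40

40


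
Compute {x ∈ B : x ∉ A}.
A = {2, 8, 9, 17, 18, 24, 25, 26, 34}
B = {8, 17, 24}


Set A = {2, 8, 9, 17, 18, 24, 25, 26, 34}
Set B = {8, 17, 24}
Check each element of B against A:
8 ∈ A, 17 ∈ A, 24 ∈ A
Elements of B not in A: {}

{}


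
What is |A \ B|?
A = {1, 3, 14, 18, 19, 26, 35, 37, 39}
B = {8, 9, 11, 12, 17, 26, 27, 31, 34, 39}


Set A = {1, 3, 14, 18, 19, 26, 35, 37, 39}
Set B = {8, 9, 11, 12, 17, 26, 27, 31, 34, 39}
A \ B = {1, 3, 14, 18, 19, 35, 37}
|A \ B| = 7

7


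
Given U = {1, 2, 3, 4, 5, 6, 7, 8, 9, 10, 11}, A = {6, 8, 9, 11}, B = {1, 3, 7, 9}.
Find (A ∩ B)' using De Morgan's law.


U = {1, 2, 3, 4, 5, 6, 7, 8, 9, 10, 11}
A = {6, 8, 9, 11}, B = {1, 3, 7, 9}
A ∩ B = {9}
(A ∩ B)' = U \ (A ∩ B) = {1, 2, 3, 4, 5, 6, 7, 8, 10, 11}
Verification via A' ∪ B': A' = {1, 2, 3, 4, 5, 7, 10}, B' = {2, 4, 5, 6, 8, 10, 11}
A' ∪ B' = {1, 2, 3, 4, 5, 6, 7, 8, 10, 11} ✓

{1, 2, 3, 4, 5, 6, 7, 8, 10, 11}


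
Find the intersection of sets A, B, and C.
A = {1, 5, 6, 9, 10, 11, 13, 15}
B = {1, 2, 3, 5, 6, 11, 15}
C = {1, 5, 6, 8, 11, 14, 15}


Set A = {1, 5, 6, 9, 10, 11, 13, 15}
Set B = {1, 2, 3, 5, 6, 11, 15}
Set C = {1, 5, 6, 8, 11, 14, 15}
First, A ∩ B = {1, 5, 6, 11, 15}
Then, (A ∩ B) ∩ C = {1, 5, 6, 11, 15}

{1, 5, 6, 11, 15}


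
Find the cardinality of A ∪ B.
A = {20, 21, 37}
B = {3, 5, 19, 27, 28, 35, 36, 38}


Set A = {20, 21, 37}, |A| = 3
Set B = {3, 5, 19, 27, 28, 35, 36, 38}, |B| = 8
A ∩ B = {}, |A ∩ B| = 0
|A ∪ B| = |A| + |B| - |A ∩ B| = 3 + 8 - 0 = 11

11


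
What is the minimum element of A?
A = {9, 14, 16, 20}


Set A = {9, 14, 16, 20}
Elements in ascending order: 9, 14, 16, 20
The smallest element is 9.

9


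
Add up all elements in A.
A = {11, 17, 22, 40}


Set A = {11, 17, 22, 40}
Sum = 11 + 17 + 22 + 40 = 90

90


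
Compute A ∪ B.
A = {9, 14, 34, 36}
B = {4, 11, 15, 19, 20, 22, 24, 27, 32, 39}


Set A = {9, 14, 34, 36}
Set B = {4, 11, 15, 19, 20, 22, 24, 27, 32, 39}
A ∪ B includes all elements in either set.
Elements from A: {9, 14, 34, 36}
Elements from B not already included: {4, 11, 15, 19, 20, 22, 24, 27, 32, 39}
A ∪ B = {4, 9, 11, 14, 15, 19, 20, 22, 24, 27, 32, 34, 36, 39}

{4, 9, 11, 14, 15, 19, 20, 22, 24, 27, 32, 34, 36, 39}


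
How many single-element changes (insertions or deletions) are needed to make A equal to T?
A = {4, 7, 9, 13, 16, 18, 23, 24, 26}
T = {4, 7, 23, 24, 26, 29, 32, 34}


Set A = {4, 7, 9, 13, 16, 18, 23, 24, 26}
Set T = {4, 7, 23, 24, 26, 29, 32, 34}
Elements to remove from A (in A, not in T): {9, 13, 16, 18} → 4 removals
Elements to add to A (in T, not in A): {29, 32, 34} → 3 additions
Total edits = 4 + 3 = 7

7


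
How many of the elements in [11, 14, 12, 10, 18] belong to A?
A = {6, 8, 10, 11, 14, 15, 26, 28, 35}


Set A = {6, 8, 10, 11, 14, 15, 26, 28, 35}
Candidates: [11, 14, 12, 10, 18]
Check each candidate:
11 ∈ A, 14 ∈ A, 12 ∉ A, 10 ∈ A, 18 ∉ A
Count of candidates in A: 3

3


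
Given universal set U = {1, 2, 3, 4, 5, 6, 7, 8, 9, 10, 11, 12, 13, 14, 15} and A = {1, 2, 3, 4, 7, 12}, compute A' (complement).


Universal set U = {1, 2, 3, 4, 5, 6, 7, 8, 9, 10, 11, 12, 13, 14, 15}
Set A = {1, 2, 3, 4, 7, 12}
A' = U \ A = elements in U but not in A
Checking each element of U:
1 (in A, exclude), 2 (in A, exclude), 3 (in A, exclude), 4 (in A, exclude), 5 (not in A, include), 6 (not in A, include), 7 (in A, exclude), 8 (not in A, include), 9 (not in A, include), 10 (not in A, include), 11 (not in A, include), 12 (in A, exclude), 13 (not in A, include), 14 (not in A, include), 15 (not in A, include)
A' = {5, 6, 8, 9, 10, 11, 13, 14, 15}

{5, 6, 8, 9, 10, 11, 13, 14, 15}


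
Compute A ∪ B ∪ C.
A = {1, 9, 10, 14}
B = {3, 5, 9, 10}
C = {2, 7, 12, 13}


Set A = {1, 9, 10, 14}
Set B = {3, 5, 9, 10}
Set C = {2, 7, 12, 13}
First, A ∪ B = {1, 3, 5, 9, 10, 14}
Then, (A ∪ B) ∪ C = {1, 2, 3, 5, 7, 9, 10, 12, 13, 14}

{1, 2, 3, 5, 7, 9, 10, 12, 13, 14}


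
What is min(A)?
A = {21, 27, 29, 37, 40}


Set A = {21, 27, 29, 37, 40}
Elements in ascending order: 21, 27, 29, 37, 40
The smallest element is 21.

21


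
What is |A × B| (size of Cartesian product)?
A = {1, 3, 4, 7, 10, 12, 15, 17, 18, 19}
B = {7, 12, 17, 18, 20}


Set A = {1, 3, 4, 7, 10, 12, 15, 17, 18, 19} has 10 elements.
Set B = {7, 12, 17, 18, 20} has 5 elements.
|A × B| = |A| × |B| = 10 × 5 = 50

50


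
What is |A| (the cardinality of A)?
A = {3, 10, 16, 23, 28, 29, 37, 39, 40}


Set A = {3, 10, 16, 23, 28, 29, 37, 39, 40}
Listing elements: 3, 10, 16, 23, 28, 29, 37, 39, 40
Counting: 9 elements
|A| = 9

9


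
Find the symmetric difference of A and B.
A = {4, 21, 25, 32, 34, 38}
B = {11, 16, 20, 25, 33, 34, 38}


Set A = {4, 21, 25, 32, 34, 38}
Set B = {11, 16, 20, 25, 33, 34, 38}
A △ B = (A \ B) ∪ (B \ A)
Elements in A but not B: {4, 21, 32}
Elements in B but not A: {11, 16, 20, 33}
A △ B = {4, 11, 16, 20, 21, 32, 33}

{4, 11, 16, 20, 21, 32, 33}


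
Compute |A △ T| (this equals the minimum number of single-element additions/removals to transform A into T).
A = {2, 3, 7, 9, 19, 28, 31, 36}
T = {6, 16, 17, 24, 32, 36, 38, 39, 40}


Set A = {2, 3, 7, 9, 19, 28, 31, 36}
Set T = {6, 16, 17, 24, 32, 36, 38, 39, 40}
Elements to remove from A (in A, not in T): {2, 3, 7, 9, 19, 28, 31} → 7 removals
Elements to add to A (in T, not in A): {6, 16, 17, 24, 32, 38, 39, 40} → 8 additions
Total edits = 7 + 8 = 15

15


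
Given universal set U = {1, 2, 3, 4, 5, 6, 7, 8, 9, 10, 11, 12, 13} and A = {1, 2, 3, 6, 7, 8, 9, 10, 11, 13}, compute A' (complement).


Universal set U = {1, 2, 3, 4, 5, 6, 7, 8, 9, 10, 11, 12, 13}
Set A = {1, 2, 3, 6, 7, 8, 9, 10, 11, 13}
A' = U \ A = elements in U but not in A
Checking each element of U:
1 (in A, exclude), 2 (in A, exclude), 3 (in A, exclude), 4 (not in A, include), 5 (not in A, include), 6 (in A, exclude), 7 (in A, exclude), 8 (in A, exclude), 9 (in A, exclude), 10 (in A, exclude), 11 (in A, exclude), 12 (not in A, include), 13 (in A, exclude)
A' = {4, 5, 12}

{4, 5, 12}


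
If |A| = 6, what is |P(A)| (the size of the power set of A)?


The set has 6 elements.
The power set contains all possible subsets.
|P(A)| = 2^|A| = 2^6 = 64

64


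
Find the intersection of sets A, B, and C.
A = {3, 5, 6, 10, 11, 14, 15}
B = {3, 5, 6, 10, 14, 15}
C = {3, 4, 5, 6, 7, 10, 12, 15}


Set A = {3, 5, 6, 10, 11, 14, 15}
Set B = {3, 5, 6, 10, 14, 15}
Set C = {3, 4, 5, 6, 7, 10, 12, 15}
First, A ∩ B = {3, 5, 6, 10, 14, 15}
Then, (A ∩ B) ∩ C = {3, 5, 6, 10, 15}

{3, 5, 6, 10, 15}


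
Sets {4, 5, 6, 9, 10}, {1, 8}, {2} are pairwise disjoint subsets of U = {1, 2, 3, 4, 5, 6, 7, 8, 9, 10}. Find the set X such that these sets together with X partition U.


U = {1, 2, 3, 4, 5, 6, 7, 8, 9, 10}
Shown blocks: {4, 5, 6, 9, 10}, {1, 8}, {2}
A partition's blocks are pairwise disjoint and cover U, so the missing block = U \ (union of shown blocks).
Union of shown blocks: {1, 2, 4, 5, 6, 8, 9, 10}
Missing block = U \ (union) = {3, 7}

{3, 7}


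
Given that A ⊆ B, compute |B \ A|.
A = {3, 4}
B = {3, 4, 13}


Set A = {3, 4}, |A| = 2
Set B = {3, 4, 13}, |B| = 3
Since A ⊆ B: B \ A = {13}
|B| - |A| = 3 - 2 = 1

1


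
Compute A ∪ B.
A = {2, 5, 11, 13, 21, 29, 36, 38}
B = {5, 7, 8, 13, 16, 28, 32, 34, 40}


Set A = {2, 5, 11, 13, 21, 29, 36, 38}
Set B = {5, 7, 8, 13, 16, 28, 32, 34, 40}
A ∪ B includes all elements in either set.
Elements from A: {2, 5, 11, 13, 21, 29, 36, 38}
Elements from B not already included: {7, 8, 16, 28, 32, 34, 40}
A ∪ B = {2, 5, 7, 8, 11, 13, 16, 21, 28, 29, 32, 34, 36, 38, 40}

{2, 5, 7, 8, 11, 13, 16, 21, 28, 29, 32, 34, 36, 38, 40}


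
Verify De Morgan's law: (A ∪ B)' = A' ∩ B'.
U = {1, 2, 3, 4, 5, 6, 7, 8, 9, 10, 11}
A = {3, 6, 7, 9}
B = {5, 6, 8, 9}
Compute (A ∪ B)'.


U = {1, 2, 3, 4, 5, 6, 7, 8, 9, 10, 11}
A = {3, 6, 7, 9}, B = {5, 6, 8, 9}
A ∪ B = {3, 5, 6, 7, 8, 9}
(A ∪ B)' = U \ (A ∪ B) = {1, 2, 4, 10, 11}
Verification via A' ∩ B': A' = {1, 2, 4, 5, 8, 10, 11}, B' = {1, 2, 3, 4, 7, 10, 11}
A' ∩ B' = {1, 2, 4, 10, 11} ✓

{1, 2, 4, 10, 11}


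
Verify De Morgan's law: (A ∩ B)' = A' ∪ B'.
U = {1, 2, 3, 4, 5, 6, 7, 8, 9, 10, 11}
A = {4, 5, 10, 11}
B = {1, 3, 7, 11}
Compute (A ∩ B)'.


U = {1, 2, 3, 4, 5, 6, 7, 8, 9, 10, 11}
A = {4, 5, 10, 11}, B = {1, 3, 7, 11}
A ∩ B = {11}
(A ∩ B)' = U \ (A ∩ B) = {1, 2, 3, 4, 5, 6, 7, 8, 9, 10}
Verification via A' ∪ B': A' = {1, 2, 3, 6, 7, 8, 9}, B' = {2, 4, 5, 6, 8, 9, 10}
A' ∪ B' = {1, 2, 3, 4, 5, 6, 7, 8, 9, 10} ✓

{1, 2, 3, 4, 5, 6, 7, 8, 9, 10}


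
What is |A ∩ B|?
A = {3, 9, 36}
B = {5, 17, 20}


Set A = {3, 9, 36}
Set B = {5, 17, 20}
A ∩ B = {}
|A ∩ B| = 0

0


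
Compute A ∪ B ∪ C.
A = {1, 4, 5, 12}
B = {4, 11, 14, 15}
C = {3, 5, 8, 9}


Set A = {1, 4, 5, 12}
Set B = {4, 11, 14, 15}
Set C = {3, 5, 8, 9}
First, A ∪ B = {1, 4, 5, 11, 12, 14, 15}
Then, (A ∪ B) ∪ C = {1, 3, 4, 5, 8, 9, 11, 12, 14, 15}

{1, 3, 4, 5, 8, 9, 11, 12, 14, 15}


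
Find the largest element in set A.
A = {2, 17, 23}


Set A = {2, 17, 23}
Elements in ascending order: 2, 17, 23
The largest element is 23.

23


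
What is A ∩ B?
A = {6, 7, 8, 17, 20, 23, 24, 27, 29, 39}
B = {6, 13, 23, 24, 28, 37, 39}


Set A = {6, 7, 8, 17, 20, 23, 24, 27, 29, 39}
Set B = {6, 13, 23, 24, 28, 37, 39}
A ∩ B includes only elements in both sets.
Check each element of A against B:
6 ✓, 7 ✗, 8 ✗, 17 ✗, 20 ✗, 23 ✓, 24 ✓, 27 ✗, 29 ✗, 39 ✓
A ∩ B = {6, 23, 24, 39}

{6, 23, 24, 39}


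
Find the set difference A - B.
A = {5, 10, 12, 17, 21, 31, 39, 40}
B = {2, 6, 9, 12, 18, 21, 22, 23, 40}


Set A = {5, 10, 12, 17, 21, 31, 39, 40}
Set B = {2, 6, 9, 12, 18, 21, 22, 23, 40}
A \ B includes elements in A that are not in B.
Check each element of A:
5 (not in B, keep), 10 (not in B, keep), 12 (in B, remove), 17 (not in B, keep), 21 (in B, remove), 31 (not in B, keep), 39 (not in B, keep), 40 (in B, remove)
A \ B = {5, 10, 17, 31, 39}

{5, 10, 17, 31, 39}


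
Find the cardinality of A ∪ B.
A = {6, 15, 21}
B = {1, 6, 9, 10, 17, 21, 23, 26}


Set A = {6, 15, 21}, |A| = 3
Set B = {1, 6, 9, 10, 17, 21, 23, 26}, |B| = 8
A ∩ B = {6, 21}, |A ∩ B| = 2
|A ∪ B| = |A| + |B| - |A ∩ B| = 3 + 8 - 2 = 9

9


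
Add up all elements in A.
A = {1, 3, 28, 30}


Set A = {1, 3, 28, 30}
Sum = 1 + 3 + 28 + 30 = 62

62


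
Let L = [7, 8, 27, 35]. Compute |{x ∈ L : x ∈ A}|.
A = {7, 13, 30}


Set A = {7, 13, 30}
Candidates: [7, 8, 27, 35]
Check each candidate:
7 ∈ A, 8 ∉ A, 27 ∉ A, 35 ∉ A
Count of candidates in A: 1

1


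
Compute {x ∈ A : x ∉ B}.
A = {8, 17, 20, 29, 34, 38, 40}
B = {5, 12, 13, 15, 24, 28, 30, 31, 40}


Set A = {8, 17, 20, 29, 34, 38, 40}
Set B = {5, 12, 13, 15, 24, 28, 30, 31, 40}
Check each element of A against B:
8 ∉ B (include), 17 ∉ B (include), 20 ∉ B (include), 29 ∉ B (include), 34 ∉ B (include), 38 ∉ B (include), 40 ∈ B
Elements of A not in B: {8, 17, 20, 29, 34, 38}

{8, 17, 20, 29, 34, 38}


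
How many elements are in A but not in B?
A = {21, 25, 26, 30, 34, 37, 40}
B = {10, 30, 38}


Set A = {21, 25, 26, 30, 34, 37, 40}
Set B = {10, 30, 38}
A \ B = {21, 25, 26, 34, 37, 40}
|A \ B| = 6

6


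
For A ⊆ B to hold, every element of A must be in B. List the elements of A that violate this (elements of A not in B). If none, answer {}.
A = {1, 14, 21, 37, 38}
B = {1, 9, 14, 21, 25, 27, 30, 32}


Set A = {1, 14, 21, 37, 38}
Set B = {1, 9, 14, 21, 25, 27, 30, 32}
Check each element of A against B:
1 ∈ B, 14 ∈ B, 21 ∈ B, 37 ∉ B (include), 38 ∉ B (include)
Elements of A not in B: {37, 38}

{37, 38}


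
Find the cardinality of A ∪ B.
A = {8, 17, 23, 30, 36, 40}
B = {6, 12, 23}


Set A = {8, 17, 23, 30, 36, 40}, |A| = 6
Set B = {6, 12, 23}, |B| = 3
A ∩ B = {23}, |A ∩ B| = 1
|A ∪ B| = |A| + |B| - |A ∩ B| = 6 + 3 - 1 = 8

8


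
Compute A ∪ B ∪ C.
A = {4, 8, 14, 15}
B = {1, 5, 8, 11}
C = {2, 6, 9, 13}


Set A = {4, 8, 14, 15}
Set B = {1, 5, 8, 11}
Set C = {2, 6, 9, 13}
First, A ∪ B = {1, 4, 5, 8, 11, 14, 15}
Then, (A ∪ B) ∪ C = {1, 2, 4, 5, 6, 8, 9, 11, 13, 14, 15}

{1, 2, 4, 5, 6, 8, 9, 11, 13, 14, 15}


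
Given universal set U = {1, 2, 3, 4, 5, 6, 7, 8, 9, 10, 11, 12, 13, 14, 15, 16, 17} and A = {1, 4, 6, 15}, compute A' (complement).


Universal set U = {1, 2, 3, 4, 5, 6, 7, 8, 9, 10, 11, 12, 13, 14, 15, 16, 17}
Set A = {1, 4, 6, 15}
A' = U \ A = elements in U but not in A
Checking each element of U:
1 (in A, exclude), 2 (not in A, include), 3 (not in A, include), 4 (in A, exclude), 5 (not in A, include), 6 (in A, exclude), 7 (not in A, include), 8 (not in A, include), 9 (not in A, include), 10 (not in A, include), 11 (not in A, include), 12 (not in A, include), 13 (not in A, include), 14 (not in A, include), 15 (in A, exclude), 16 (not in A, include), 17 (not in A, include)
A' = {2, 3, 5, 7, 8, 9, 10, 11, 12, 13, 14, 16, 17}

{2, 3, 5, 7, 8, 9, 10, 11, 12, 13, 14, 16, 17}


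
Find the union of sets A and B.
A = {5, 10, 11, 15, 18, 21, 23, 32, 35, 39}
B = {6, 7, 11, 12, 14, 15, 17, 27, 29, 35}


Set A = {5, 10, 11, 15, 18, 21, 23, 32, 35, 39}
Set B = {6, 7, 11, 12, 14, 15, 17, 27, 29, 35}
A ∪ B includes all elements in either set.
Elements from A: {5, 10, 11, 15, 18, 21, 23, 32, 35, 39}
Elements from B not already included: {6, 7, 12, 14, 17, 27, 29}
A ∪ B = {5, 6, 7, 10, 11, 12, 14, 15, 17, 18, 21, 23, 27, 29, 32, 35, 39}

{5, 6, 7, 10, 11, 12, 14, 15, 17, 18, 21, 23, 27, 29, 32, 35, 39}


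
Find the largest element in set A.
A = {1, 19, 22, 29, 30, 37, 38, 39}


Set A = {1, 19, 22, 29, 30, 37, 38, 39}
Elements in ascending order: 1, 19, 22, 29, 30, 37, 38, 39
The largest element is 39.

39


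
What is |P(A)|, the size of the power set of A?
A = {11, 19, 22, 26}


Set A = {11, 19, 22, 26}
|A| = 4
The power set P(A) contains all subsets of A.
|P(A)| = 2^|A| = 2^4 = 16

16


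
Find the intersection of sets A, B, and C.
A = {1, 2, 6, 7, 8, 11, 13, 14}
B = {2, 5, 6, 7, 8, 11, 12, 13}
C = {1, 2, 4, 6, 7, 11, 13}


Set A = {1, 2, 6, 7, 8, 11, 13, 14}
Set B = {2, 5, 6, 7, 8, 11, 12, 13}
Set C = {1, 2, 4, 6, 7, 11, 13}
First, A ∩ B = {2, 6, 7, 8, 11, 13}
Then, (A ∩ B) ∩ C = {2, 6, 7, 11, 13}

{2, 6, 7, 11, 13}


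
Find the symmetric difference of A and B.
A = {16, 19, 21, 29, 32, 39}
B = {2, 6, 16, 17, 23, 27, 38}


Set A = {16, 19, 21, 29, 32, 39}
Set B = {2, 6, 16, 17, 23, 27, 38}
A △ B = (A \ B) ∪ (B \ A)
Elements in A but not B: {19, 21, 29, 32, 39}
Elements in B but not A: {2, 6, 17, 23, 27, 38}
A △ B = {2, 6, 17, 19, 21, 23, 27, 29, 32, 38, 39}

{2, 6, 17, 19, 21, 23, 27, 29, 32, 38, 39}


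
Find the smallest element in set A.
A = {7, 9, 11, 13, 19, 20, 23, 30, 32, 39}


Set A = {7, 9, 11, 13, 19, 20, 23, 30, 32, 39}
Elements in ascending order: 7, 9, 11, 13, 19, 20, 23, 30, 32, 39
The smallest element is 7.

7


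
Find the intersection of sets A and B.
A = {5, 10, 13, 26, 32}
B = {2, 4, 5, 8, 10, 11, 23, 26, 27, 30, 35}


Set A = {5, 10, 13, 26, 32}
Set B = {2, 4, 5, 8, 10, 11, 23, 26, 27, 30, 35}
A ∩ B includes only elements in both sets.
Check each element of A against B:
5 ✓, 10 ✓, 13 ✗, 26 ✓, 32 ✗
A ∩ B = {5, 10, 26}

{5, 10, 26}


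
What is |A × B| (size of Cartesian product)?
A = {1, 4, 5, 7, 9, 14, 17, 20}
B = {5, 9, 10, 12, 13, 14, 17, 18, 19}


Set A = {1, 4, 5, 7, 9, 14, 17, 20} has 8 elements.
Set B = {5, 9, 10, 12, 13, 14, 17, 18, 19} has 9 elements.
|A × B| = |A| × |B| = 8 × 9 = 72

72


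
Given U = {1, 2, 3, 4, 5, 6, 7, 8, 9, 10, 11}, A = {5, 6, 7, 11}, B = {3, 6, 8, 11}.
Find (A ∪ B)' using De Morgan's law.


U = {1, 2, 3, 4, 5, 6, 7, 8, 9, 10, 11}
A = {5, 6, 7, 11}, B = {3, 6, 8, 11}
A ∪ B = {3, 5, 6, 7, 8, 11}
(A ∪ B)' = U \ (A ∪ B) = {1, 2, 4, 9, 10}
Verification via A' ∩ B': A' = {1, 2, 3, 4, 8, 9, 10}, B' = {1, 2, 4, 5, 7, 9, 10}
A' ∩ B' = {1, 2, 4, 9, 10} ✓

{1, 2, 4, 9, 10}


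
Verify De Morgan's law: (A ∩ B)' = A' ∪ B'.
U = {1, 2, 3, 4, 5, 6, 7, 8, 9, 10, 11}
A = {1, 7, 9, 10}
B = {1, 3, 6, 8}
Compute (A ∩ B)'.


U = {1, 2, 3, 4, 5, 6, 7, 8, 9, 10, 11}
A = {1, 7, 9, 10}, B = {1, 3, 6, 8}
A ∩ B = {1}
(A ∩ B)' = U \ (A ∩ B) = {2, 3, 4, 5, 6, 7, 8, 9, 10, 11}
Verification via A' ∪ B': A' = {2, 3, 4, 5, 6, 8, 11}, B' = {2, 4, 5, 7, 9, 10, 11}
A' ∪ B' = {2, 3, 4, 5, 6, 7, 8, 9, 10, 11} ✓

{2, 3, 4, 5, 6, 7, 8, 9, 10, 11}


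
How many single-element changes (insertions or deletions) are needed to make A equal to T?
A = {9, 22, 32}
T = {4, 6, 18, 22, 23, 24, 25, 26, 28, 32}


Set A = {9, 22, 32}
Set T = {4, 6, 18, 22, 23, 24, 25, 26, 28, 32}
Elements to remove from A (in A, not in T): {9} → 1 removals
Elements to add to A (in T, not in A): {4, 6, 18, 23, 24, 25, 26, 28} → 8 additions
Total edits = 1 + 8 = 9

9


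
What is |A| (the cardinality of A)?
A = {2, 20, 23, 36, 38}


Set A = {2, 20, 23, 36, 38}
Listing elements: 2, 20, 23, 36, 38
Counting: 5 elements
|A| = 5

5


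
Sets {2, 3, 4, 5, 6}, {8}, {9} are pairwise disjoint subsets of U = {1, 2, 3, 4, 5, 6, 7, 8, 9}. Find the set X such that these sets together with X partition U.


U = {1, 2, 3, 4, 5, 6, 7, 8, 9}
Shown blocks: {2, 3, 4, 5, 6}, {8}, {9}
A partition's blocks are pairwise disjoint and cover U, so the missing block = U \ (union of shown blocks).
Union of shown blocks: {2, 3, 4, 5, 6, 8, 9}
Missing block = U \ (union) = {1, 7}

{1, 7}


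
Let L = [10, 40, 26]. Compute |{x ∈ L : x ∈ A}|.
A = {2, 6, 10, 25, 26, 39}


Set A = {2, 6, 10, 25, 26, 39}
Candidates: [10, 40, 26]
Check each candidate:
10 ∈ A, 40 ∉ A, 26 ∈ A
Count of candidates in A: 2

2


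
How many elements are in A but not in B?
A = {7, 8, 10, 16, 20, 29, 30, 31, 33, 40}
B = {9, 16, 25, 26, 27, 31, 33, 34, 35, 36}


Set A = {7, 8, 10, 16, 20, 29, 30, 31, 33, 40}
Set B = {9, 16, 25, 26, 27, 31, 33, 34, 35, 36}
A \ B = {7, 8, 10, 20, 29, 30, 40}
|A \ B| = 7

7


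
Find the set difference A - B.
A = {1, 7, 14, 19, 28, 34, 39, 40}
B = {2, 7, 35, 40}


Set A = {1, 7, 14, 19, 28, 34, 39, 40}
Set B = {2, 7, 35, 40}
A \ B includes elements in A that are not in B.
Check each element of A:
1 (not in B, keep), 7 (in B, remove), 14 (not in B, keep), 19 (not in B, keep), 28 (not in B, keep), 34 (not in B, keep), 39 (not in B, keep), 40 (in B, remove)
A \ B = {1, 14, 19, 28, 34, 39}

{1, 14, 19, 28, 34, 39}


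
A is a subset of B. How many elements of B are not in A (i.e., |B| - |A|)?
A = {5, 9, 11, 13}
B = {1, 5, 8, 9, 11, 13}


Set A = {5, 9, 11, 13}, |A| = 4
Set B = {1, 5, 8, 9, 11, 13}, |B| = 6
Since A ⊆ B: B \ A = {1, 8}
|B| - |A| = 6 - 4 = 2

2


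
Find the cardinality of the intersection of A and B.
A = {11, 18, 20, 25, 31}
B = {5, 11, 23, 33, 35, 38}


Set A = {11, 18, 20, 25, 31}
Set B = {5, 11, 23, 33, 35, 38}
A ∩ B = {11}
|A ∩ B| = 1

1


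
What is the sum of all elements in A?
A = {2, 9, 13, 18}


Set A = {2, 9, 13, 18}
Sum = 2 + 9 + 13 + 18 = 42

42


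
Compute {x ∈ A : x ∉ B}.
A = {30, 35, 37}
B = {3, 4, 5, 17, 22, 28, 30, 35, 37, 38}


Set A = {30, 35, 37}
Set B = {3, 4, 5, 17, 22, 28, 30, 35, 37, 38}
Check each element of A against B:
30 ∈ B, 35 ∈ B, 37 ∈ B
Elements of A not in B: {}

{}


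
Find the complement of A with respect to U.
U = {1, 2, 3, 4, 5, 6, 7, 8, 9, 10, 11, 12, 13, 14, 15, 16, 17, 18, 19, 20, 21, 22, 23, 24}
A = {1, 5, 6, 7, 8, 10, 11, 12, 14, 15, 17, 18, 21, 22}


Universal set U = {1, 2, 3, 4, 5, 6, 7, 8, 9, 10, 11, 12, 13, 14, 15, 16, 17, 18, 19, 20, 21, 22, 23, 24}
Set A = {1, 5, 6, 7, 8, 10, 11, 12, 14, 15, 17, 18, 21, 22}
A' = U \ A = elements in U but not in A
Checking each element of U:
1 (in A, exclude), 2 (not in A, include), 3 (not in A, include), 4 (not in A, include), 5 (in A, exclude), 6 (in A, exclude), 7 (in A, exclude), 8 (in A, exclude), 9 (not in A, include), 10 (in A, exclude), 11 (in A, exclude), 12 (in A, exclude), 13 (not in A, include), 14 (in A, exclude), 15 (in A, exclude), 16 (not in A, include), 17 (in A, exclude), 18 (in A, exclude), 19 (not in A, include), 20 (not in A, include), 21 (in A, exclude), 22 (in A, exclude), 23 (not in A, include), 24 (not in A, include)
A' = {2, 3, 4, 9, 13, 16, 19, 20, 23, 24}

{2, 3, 4, 9, 13, 16, 19, 20, 23, 24}


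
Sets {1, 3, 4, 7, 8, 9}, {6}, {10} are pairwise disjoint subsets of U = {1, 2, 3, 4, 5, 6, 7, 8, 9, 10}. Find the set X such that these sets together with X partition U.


U = {1, 2, 3, 4, 5, 6, 7, 8, 9, 10}
Shown blocks: {1, 3, 4, 7, 8, 9}, {6}, {10}
A partition's blocks are pairwise disjoint and cover U, so the missing block = U \ (union of shown blocks).
Union of shown blocks: {1, 3, 4, 6, 7, 8, 9, 10}
Missing block = U \ (union) = {2, 5}

{2, 5}
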